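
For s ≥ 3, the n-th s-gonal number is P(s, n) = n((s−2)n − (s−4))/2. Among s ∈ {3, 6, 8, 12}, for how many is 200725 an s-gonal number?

s = 3: P(3, 633) = 200661 and P(3, 634) = 201295; 200725 is not s-gonal.
s = 6: P(6, 317) = 200661 and P(6, 318) = 201930; 200725 is not s-gonal.
s = 8: P(8, 259) = 200725. ✓
s = 12: P(12, 200) = 199200 and P(12, 201) = 201201; 200725 is not s-gonal.
Hits: s ∈ {8} → 1.

1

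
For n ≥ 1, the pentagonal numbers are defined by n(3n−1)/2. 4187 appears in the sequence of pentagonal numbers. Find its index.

53

Set n(3n−1)/2 = 4187, giving 3n² − n − 8374 = 0.
So n = (1 + 317) / 6 = 318/6 = 53.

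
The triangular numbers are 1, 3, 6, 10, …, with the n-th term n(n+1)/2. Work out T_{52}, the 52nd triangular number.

1378

The 52nd triangular number is n(n+1)/2 with n = 52.
52·53/2 = 2756/2 = 1378.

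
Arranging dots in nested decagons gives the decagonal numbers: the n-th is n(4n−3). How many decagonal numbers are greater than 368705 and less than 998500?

The n-th decagonal number is n(4n−3).
Smallest index with value > 368705: n = 304 (giving 368752).
Largest index with value < 998500: n = 499 (giving 994507).
Indices 304 through 499: 196 terms.

196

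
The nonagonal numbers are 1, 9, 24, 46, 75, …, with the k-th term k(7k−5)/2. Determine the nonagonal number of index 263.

241434

The 263rd nonagonal number is n(7n−5)/2 with n = 263.
263·(7·263 − 5)/2 = 263·1836/2 = 263·918 = 241434.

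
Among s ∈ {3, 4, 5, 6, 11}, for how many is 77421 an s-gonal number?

s = 3: P(3, 393) = 77421. ✓
s = 4: P(4, 278) = 77284 and P(4, 279) = 77841; 77421 is not s-gonal.
s = 5: P(5, 227) = 77180 and P(5, 228) = 77862; 77421 is not s-gonal.
s = 6: P(6, 197) = 77421. ✓
s = 11: P(11, 131) = 76766 and P(11, 132) = 77946; 77421 is not s-gonal.
Hits: s ∈ {3, 6} → 2.

2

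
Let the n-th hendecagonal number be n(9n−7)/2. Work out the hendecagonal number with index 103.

47380

The 103rd hendecagonal number is n(9n−7)/2 with n = 103.
103·(9·103 − 7)/2 = 103·920/2 = 103·460 = 47380.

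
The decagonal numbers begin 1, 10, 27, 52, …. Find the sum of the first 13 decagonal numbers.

3003

Σ i(4i−3) = 4Σi² − 3Σi over i = 1..13.
Σi = 91 and Σi² = 819.
4·819 − 3·91 = 3003.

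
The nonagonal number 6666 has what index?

Set n(7n−5)/2 = 6666, giving 7n² − 5n − 13332 = 0.
So n = (5 + 611) / 14 = 616/14 = 44.

44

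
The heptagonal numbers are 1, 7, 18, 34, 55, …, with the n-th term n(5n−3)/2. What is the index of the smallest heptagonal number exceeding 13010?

Solve n(5n−3)/2 > 13010 for integer n.
The largest n with value ≤ 13010 is 72 (since 12852 ≤ 13010 < 13213), so the first above is n = 73, value 13213.

73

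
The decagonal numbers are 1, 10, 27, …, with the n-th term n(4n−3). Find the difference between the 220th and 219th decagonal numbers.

Consecutive decagonal numbers differ by 8n − 7: here 8·220 − 7 = 1753.

1753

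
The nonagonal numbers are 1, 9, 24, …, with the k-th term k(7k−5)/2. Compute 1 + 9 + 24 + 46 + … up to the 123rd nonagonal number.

Σ i(7i−5)/2 = (7Σi² − 5Σi) / 2 over i = 1..123.
Σi = 7626 and Σi² = 627874.
(7·627874 − 5·7626) / 2 = 4356988/2 = 2178494.

2178494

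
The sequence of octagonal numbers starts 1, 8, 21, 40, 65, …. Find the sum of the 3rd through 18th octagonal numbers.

Σ i(3i−2) = 3Σi² − 2Σi over i = 3..18.
Σi = 171 − 3 = 168 and Σi² = 2109 − 5 = 2104.
3·2104 − 2·168 = 5976.

5976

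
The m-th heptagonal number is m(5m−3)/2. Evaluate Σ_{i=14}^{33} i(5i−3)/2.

28570

Σ i(5i−3)/2 = (5Σi² − 3Σi) / 2 over i = 14..33.
Σi = 561 − 91 = 470 and Σi² = 12529 − 819 = 11710.
(5·11710 − 3·470) / 2 = 57140/2 = 28570.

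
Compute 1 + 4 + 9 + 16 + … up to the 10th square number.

385

Σ_{i=1}^{10} i² = 10·11·21/6 = 385.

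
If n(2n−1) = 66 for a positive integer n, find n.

Set n(2n−1) = 66, giving 2n² − n − 66 = 0.
So n = (1 + 23) / 4 = 24/4 = 6.

6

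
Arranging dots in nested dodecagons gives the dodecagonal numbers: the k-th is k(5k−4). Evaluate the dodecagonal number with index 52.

The 52nd dodecagonal number is n(5n−4) with n = 52.
52·(5·52 − 4) = 52·256 = 13312.

13312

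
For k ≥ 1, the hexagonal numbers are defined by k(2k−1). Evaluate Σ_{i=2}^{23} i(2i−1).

Σ i(2i−1) = 2Σi² − Σi over i = 2..23.
Σi = 276 − 1 = 275 and Σi² = 4324 − 1 = 4323.
2·4323 − 1·275 = 8371.

8371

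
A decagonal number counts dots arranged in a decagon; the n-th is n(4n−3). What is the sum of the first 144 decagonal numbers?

3991560

Σ i(4i−3) = 4Σi² − 3Σi over i = 1..144.
Σi = 10440 and Σi² = 1005720.
4·1005720 − 3·10440 = 3991560.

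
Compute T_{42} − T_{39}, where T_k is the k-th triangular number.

123

42·43/2 = 903 and 39·40/2 = 780.
Difference: 903 − 780 = 123.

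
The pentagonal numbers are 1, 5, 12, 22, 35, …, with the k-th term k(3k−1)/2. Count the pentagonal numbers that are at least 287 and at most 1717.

The n-th pentagonal number is n(3n−1)/2.
Smallest index with value ≥ 287: n = 14 (giving 287).
Largest index with value ≤ 1717: n = 34 (giving 1717).
Indices 14 through 34: 21 terms.

21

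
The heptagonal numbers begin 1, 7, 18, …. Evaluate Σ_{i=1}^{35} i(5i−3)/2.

36330

Σ i(5i−3)/2 = (5Σi² − 3Σi) / 2 over i = 1..35.
Σi = 630 and Σi² = 14910.
(5·14910 − 3·630) / 2 = 72660/2 = 36330.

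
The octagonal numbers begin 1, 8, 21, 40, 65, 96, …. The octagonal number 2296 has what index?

28

Set n(3n−2) = 2296, giving 3n² − 2n − 2296 = 0.
The discriminant is 4 + 12·2296 = 27556, and √27556 = 166.
So n = (2 + 166) / 6 = 168/6 = 28.
Check: 28·(3·28 − 2) = 2296. ✓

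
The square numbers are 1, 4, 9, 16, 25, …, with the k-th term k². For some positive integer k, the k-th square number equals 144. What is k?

We need n² = 144, so n = √144 = 12.
Check: 12² = 144. ✓

12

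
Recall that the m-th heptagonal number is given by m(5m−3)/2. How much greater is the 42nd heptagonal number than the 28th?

2429

42·(5·42 − 3)/2 = 4347 and 28·(5·28 − 3)/2 = 1918.
Difference: 4347 − 1918 = 2429.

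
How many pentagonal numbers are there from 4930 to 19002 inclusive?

55

The n-th pentagonal number is n(3n−1)/2.
Smallest index with value ≥ 4930: n = 58 (giving 5017).
Largest index with value ≤ 19002: n = 112 (giving 18760).
Indices 58 through 112: 55 terms.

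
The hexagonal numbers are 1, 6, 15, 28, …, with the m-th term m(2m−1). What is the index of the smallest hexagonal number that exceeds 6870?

Solve n(2n−1) > 6870 for integer n.
The largest n with value ≤ 6870 is 58 (since 6670 ≤ 6870 < 6903), so the first above is n = 59, value 6903.

59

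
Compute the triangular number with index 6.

The 6th triangular number is n(n+1)/2 with n = 6.
6·7/2 = 42/2 = 21.

21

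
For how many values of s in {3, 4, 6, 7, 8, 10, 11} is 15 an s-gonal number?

2

s = 3: P(3, 5) = 15. ✓
s = 4: P(4, 3) = 9 and P(4, 4) = 16; 15 is not s-gonal.
s = 6: P(6, 3) = 15. ✓
s = 7: P(7, 2) = 7 and P(7, 3) = 18; 15 is not s-gonal.
s = 8: P(8, 2) = 8 and P(8, 3) = 21; 15 is not s-gonal.
s = 10: P(10, 2) = 10 and P(10, 3) = 27; 15 is not s-gonal.
s = 11: P(11, 2) = 11 and P(11, 3) = 30; 15 is not s-gonal.
Hits: s ∈ {3, 6} → 2.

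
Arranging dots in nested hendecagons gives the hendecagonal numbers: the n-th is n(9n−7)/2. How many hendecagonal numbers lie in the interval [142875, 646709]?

201

The n-th hendecagonal number is n(9n−7)/2.
Smallest index with value ≥ 142875: n = 179 (giving 143558).
Largest index with value ≤ 646709: n = 379 (giving 645058).
Indices 179 through 379: 201 terms.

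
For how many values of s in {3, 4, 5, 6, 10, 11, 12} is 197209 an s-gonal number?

1

s = 3: P(3, 627) = 196878 and P(3, 628) = 197506; 197209 is not s-gonal.
s = 4: P(4, 444) = 197136 and P(4, 445) = 198025; 197209 is not s-gonal.
s = 5: P(5, 362) = 196385 and P(5, 363) = 197472; 197209 is not s-gonal.
s = 6: P(6, 314) = 196878 and P(6, 315) = 198135; 197209 is not s-gonal.
s = 10: P(10, 222) = 196470 and P(10, 223) = 198247; 197209 is not s-gonal.
s = 11: P(11, 209) = 195833 and P(11, 210) = 197715; 197209 is not s-gonal.
s = 12: P(12, 199) = 197209. ✓
Hits: s ∈ {12} → 1.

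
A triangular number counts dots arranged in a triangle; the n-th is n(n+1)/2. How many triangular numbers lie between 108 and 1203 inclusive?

34

The n-th triangular number is n(n+1)/2.
Smallest index with value ≥ 108: n = 15 (giving 120).
Largest index with value ≤ 1203: n = 48 (giving 1176).
Indices 15 through 48: 34 terms.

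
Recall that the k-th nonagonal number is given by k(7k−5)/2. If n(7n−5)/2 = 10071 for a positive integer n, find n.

Set n(7n−5)/2 = 10071, giving 7n² − 5n − 20142 = 0.
So n = (5 + 751) / 14 = 756/14 = 54.

54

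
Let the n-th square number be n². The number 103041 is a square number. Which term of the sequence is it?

We need n² = 103041, so n = √103041 = 321.
Check: 321² = 103041. ✓

321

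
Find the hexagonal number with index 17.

561

17·(2·17 − 1) = 17·33 = 561.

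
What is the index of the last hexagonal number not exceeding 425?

14

Solve n(2n−1) ≤ 425 for integer n.
n = 14 gives 378 ≤ 425, while n = 15 gives 435 > 425; so the answer is index 14.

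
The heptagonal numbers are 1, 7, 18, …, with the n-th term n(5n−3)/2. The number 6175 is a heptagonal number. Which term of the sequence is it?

50

Set n(5n−3)/2 = 6175, giving 5n² − 3n − 12350 = 0.
So n = (3 + 497) / 10 = 500/10 = 50.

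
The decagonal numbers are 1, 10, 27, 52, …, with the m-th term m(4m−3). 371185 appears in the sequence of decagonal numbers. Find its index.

Set n(4n−3) = 371185, giving 4n² − 3n − 371185 = 0.
The discriminant is 9 + 16·371185 = 5938969, and √5938969 = 2437.
So n = (3 + 2437) / 8 = 2440/8 = 305.
Check: 305·(4·305 − 3) = 371185. ✓

305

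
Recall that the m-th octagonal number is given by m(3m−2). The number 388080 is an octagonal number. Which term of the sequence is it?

Set n(3n−2) = 388080, giving 3n² − 2n − 388080 = 0.
So n = (2 + 2158) / 6 = 2160/6 = 360.

360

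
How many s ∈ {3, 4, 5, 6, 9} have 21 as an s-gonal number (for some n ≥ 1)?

s = 3: P(3, 6) = 21. ✓
s = 4: P(4, 4) = 16 and P(4, 5) = 25; 21 is not s-gonal.
s = 5: P(5, 3) = 12 and P(5, 4) = 22; 21 is not s-gonal.
s = 6: P(6, 3) = 15 and P(6, 4) = 28; 21 is not s-gonal.
s = 9: P(9, 2) = 9 and P(9, 3) = 24; 21 is not s-gonal.
Hits: s ∈ {3} → 1.

1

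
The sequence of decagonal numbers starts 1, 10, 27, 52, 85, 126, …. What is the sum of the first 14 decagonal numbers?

3745

Σ i(4i−3) = 4Σi² − 3Σi over i = 1..14.
Σi = 105 and Σi² = 1015.
4·1015 − 3·105 = 3745.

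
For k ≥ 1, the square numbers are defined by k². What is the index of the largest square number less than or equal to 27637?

166

Solve n² ≤ 27637 for integer n.
n = 166 gives 27556 ≤ 27637, while n = 167 gives 27889 > 27637; so the answer is index 166.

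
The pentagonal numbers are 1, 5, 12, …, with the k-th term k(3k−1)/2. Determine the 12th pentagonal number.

The 12th pentagonal number is n(3n−1)/2 with n = 12.
12·(3·12 − 1)/2 = 12·35/2 = 210.

210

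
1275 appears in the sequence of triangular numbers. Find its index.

Set n(n+1)/2 = 1275, giving n² + n − 2550 = 0.
So n = (-1 + 101) / 2 = 100/2 = 50.

50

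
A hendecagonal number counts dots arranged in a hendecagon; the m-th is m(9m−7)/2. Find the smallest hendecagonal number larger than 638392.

641655

Solve n(9n−7)/2 > 638392 for integer n.
The largest n with value ≤ 638392 is 377 (since 638261 ≤ 638392 < 641655), so the first above is n = 378, value 641655.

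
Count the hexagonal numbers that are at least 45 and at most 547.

The n-th hexagonal number is n(2n−1).
Smallest index with value ≥ 45: n = 5 (giving 45).
Largest index with value ≤ 547: n = 16 (giving 496).
Indices 5 through 16: 12 terms.

12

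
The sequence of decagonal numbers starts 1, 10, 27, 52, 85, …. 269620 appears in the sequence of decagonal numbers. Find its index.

260

Set n(4n−3) = 269620, giving 4n² − 3n − 269620 = 0.
The discriminant is 9 + 16·269620 = 4313929, and √4313929 = 2077.
So n = (3 + 2077) / 8 = 2080/8 = 260.
Check: 260·(4·260 − 3) = 269620. ✓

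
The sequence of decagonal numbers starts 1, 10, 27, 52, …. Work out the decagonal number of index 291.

337851

291·(4·291 − 3) = 291·1161 = 337851.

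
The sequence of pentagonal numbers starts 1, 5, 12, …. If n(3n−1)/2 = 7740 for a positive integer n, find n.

Set n(3n−1)/2 = 7740, giving 3n² − n − 15480 = 0.
So n = (1 + 431) / 6 = 432/6 = 72.

72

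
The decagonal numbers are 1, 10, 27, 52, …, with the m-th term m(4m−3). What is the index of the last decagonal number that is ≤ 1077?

16

Solve n(4n−3) ≤ 1077 for integer n.
n = 16 gives 976 ≤ 1077, while n = 17 gives 1105 > 1077; so the answer is index 16.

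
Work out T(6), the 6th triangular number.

6·7/2 = 42/2 = 21.

21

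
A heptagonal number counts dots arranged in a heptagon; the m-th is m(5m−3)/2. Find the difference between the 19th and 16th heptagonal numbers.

258

19·(5·19 − 3)/2 = 874 and 16·(5·16 − 3)/2 = 616.
Difference: 874 − 616 = 258.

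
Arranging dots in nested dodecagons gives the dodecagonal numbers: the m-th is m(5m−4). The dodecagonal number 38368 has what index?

Set n(5n−4) = 38368, giving 5n² − 4n − 38368 = 0.
The discriminant is 16 + 20·38368 = 767376, and √767376 = 876.
So n = (4 + 876) / 10 = 880/10 = 88.
Check: 88·(5·88 − 4) = 38368. ✓

88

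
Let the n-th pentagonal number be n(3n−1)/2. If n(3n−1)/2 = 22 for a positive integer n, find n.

4

Set n(3n−1)/2 = 22, giving 3n² − n − 44 = 0.
The discriminant is 1 + 24·22 = 529, and √529 = 23.
So n = (1 + 23) / 6 = 24/6 = 4.
Check: 4·(3·4 − 1)/2 = 22. ✓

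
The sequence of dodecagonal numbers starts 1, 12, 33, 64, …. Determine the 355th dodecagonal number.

628705

The 355th dodecagonal number is n(5n−4) with n = 355.
355·(5·355 − 4) = 355·1771 = 628705.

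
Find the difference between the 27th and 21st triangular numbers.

27·28/2 = 378 and 21·22/2 = 231.
Difference: 378 − 231 = 147.

147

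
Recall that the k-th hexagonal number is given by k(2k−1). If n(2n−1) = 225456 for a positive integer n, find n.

Set n(2n−1) = 225456, giving 2n² − n − 225456 = 0.
The discriminant is 1 + 8·225456 = 1803649, and √1803649 = 1343.
So n = (1 + 1343) / 4 = 1344/4 = 336.
Check: 336·(2·336 − 1) = 225456. ✓

336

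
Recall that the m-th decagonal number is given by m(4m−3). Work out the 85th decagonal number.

28645

The 85th decagonal number is n(4n−3) with n = 85.
85·(4·85 − 3) = 85·337 = 28645.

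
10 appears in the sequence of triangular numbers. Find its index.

Set n(n+1)/2 = 10, giving n² + n − 20 = 0.
So n = (-1 + 9) / 2 = 8/2 = 4.

4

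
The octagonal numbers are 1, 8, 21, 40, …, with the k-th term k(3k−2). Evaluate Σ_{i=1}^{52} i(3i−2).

141934

Σ i(3i−2) = 3Σi² − 2Σi over i = 1..52.
Σi = 1378 and Σi² = 48230.
3·48230 − 2·1378 = 141934.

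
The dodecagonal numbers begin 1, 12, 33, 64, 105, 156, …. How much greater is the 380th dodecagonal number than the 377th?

380·(5·380 − 4) = 720480 and 377·(5·377 − 4) = 709137.
Difference: 720480 − 709137 = 11343.

11343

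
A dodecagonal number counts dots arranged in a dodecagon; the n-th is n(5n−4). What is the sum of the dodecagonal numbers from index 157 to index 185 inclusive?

Σ i(5i−4) = 5Σi² − 4Σi over i = 157..185.
Σi = 17205 − 12246 = 4959 and Σi² = 2127685 − 1277666 = 850019.
5·850019 − 4·4959 = 4230259.

4230259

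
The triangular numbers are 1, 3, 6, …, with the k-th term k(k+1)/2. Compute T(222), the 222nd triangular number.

The 222nd triangular number is n(n+1)/2 with n = 222.
222·223/2 = 49506/2 = 24753.

24753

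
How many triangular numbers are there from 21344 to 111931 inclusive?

266

The n-th triangular number is n(n+1)/2.
Smallest index with value ≥ 21344: n = 207 (giving 21528).
Largest index with value ≤ 111931: n = 472 (giving 111628).
Indices 207 through 472: 266 terms.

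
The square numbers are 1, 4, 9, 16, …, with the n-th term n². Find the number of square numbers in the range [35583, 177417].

233

The n-th square number is n².
Smallest index with value ≥ 35583: n = 189 (giving 35721).
Largest index with value ≤ 177417: n = 421 (giving 177241).
Indices 189 through 421: 233 terms.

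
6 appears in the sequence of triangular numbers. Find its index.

3

Set n(n+1)/2 = 6, giving n² + n − 12 = 0.
The discriminant is 1 + 8·6 = 49, and √49 = 7.
So n = (-1 + 7) / 2 = 6/2 = 3.
Check: 3·4/2 = 6. ✓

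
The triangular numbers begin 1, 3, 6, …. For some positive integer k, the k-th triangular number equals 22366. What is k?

Set n(n+1)/2 = 22366, giving n² + n − 44732 = 0.
The discriminant is 1 + 8·22366 = 178929, and √178929 = 423.
So n = (-1 + 423) / 2 = 422/2 = 211.
Check: 211·212/2 = 22366. ✓

211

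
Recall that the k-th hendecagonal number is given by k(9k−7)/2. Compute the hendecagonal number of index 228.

228·(9·228 − 7)/2 = 228·2045/2 = 233130.

233130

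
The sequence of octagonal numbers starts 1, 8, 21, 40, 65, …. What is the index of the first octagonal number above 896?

Solve n(3n−2) > 896 for integer n.
The largest n with value ≤ 896 is 17 (since 833 ≤ 896 < 936), so the first above is n = 18, value 936.

18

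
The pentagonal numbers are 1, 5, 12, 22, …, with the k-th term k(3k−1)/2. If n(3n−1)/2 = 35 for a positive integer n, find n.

5

Set n(3n−1)/2 = 35, giving 3n² − n − 70 = 0.
The discriminant is 1 + 24·35 = 841, and √841 = 29.
So n = (1 + 29) / 6 = 30/6 = 5.
Check: 5·(3·5 − 1)/2 = 35. ✓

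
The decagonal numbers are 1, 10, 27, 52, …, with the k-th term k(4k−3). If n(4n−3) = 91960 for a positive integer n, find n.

Set n(4n−3) = 91960, giving 4n² − 3n − 91960 = 0.
So n = (3 + 1213) / 8 = 1216/8 = 152.
Check: 152·(4·152 − 3) = 91960. ✓

152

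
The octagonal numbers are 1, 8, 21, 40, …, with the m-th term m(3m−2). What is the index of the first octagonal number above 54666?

136

Solve n(3n−2) > 54666 for integer n.
The largest n with value ≤ 54666 is 135 (since 54405 ≤ 54666 < 55216), so the first above is n = 136, value 55216.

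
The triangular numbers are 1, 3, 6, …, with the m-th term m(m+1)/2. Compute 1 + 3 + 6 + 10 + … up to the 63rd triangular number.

43680

Σ i(i+1)/2 = (Σi² + Σi) / 2 over i = 1..63.
Σi = 2016 and Σi² = 85344.
(1·85344 + 1·2016) / 2 = 87360/2 = 43680.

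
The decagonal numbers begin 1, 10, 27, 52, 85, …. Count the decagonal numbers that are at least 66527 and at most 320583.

The n-th decagonal number is n(4n−3).
Smallest index with value ≥ 66527: n = 130 (giving 67210).
Largest index with value ≤ 320583: n = 283 (giving 319507).
Indices 130 through 283: 154 terms.

154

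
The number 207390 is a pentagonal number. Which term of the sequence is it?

Set n(3n−1)/2 = 207390, giving 3n² − n − 414780 = 0.
The discriminant is 1 + 24·207390 = 4977361, and √4977361 = 2231.
So n = (1 + 2231) / 6 = 2232/6 = 372.
Check: 372·(3·372 − 1)/2 = 207390. ✓

372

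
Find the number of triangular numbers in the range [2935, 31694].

175

The n-th triangular number is n(n+1)/2.
Smallest index with value ≥ 2935: n = 77 (giving 3003).
Largest index with value ≤ 31694: n = 251 (giving 31626).
Indices 77 through 251: 175 terms.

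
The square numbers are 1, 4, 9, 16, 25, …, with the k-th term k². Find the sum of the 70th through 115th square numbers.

401695

Σ_{i=70}^{115} i² = 513590 − 111895 = 401695.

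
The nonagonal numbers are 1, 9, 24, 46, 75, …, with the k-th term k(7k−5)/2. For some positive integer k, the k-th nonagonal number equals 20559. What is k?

Set n(7n−5)/2 = 20559, giving 7n² − 5n − 41118 = 0.
The discriminant is 25 + 56·20559 = 1151329, and √1151329 = 1073.
So n = (5 + 1073) / 14 = 1078/14 = 77.

77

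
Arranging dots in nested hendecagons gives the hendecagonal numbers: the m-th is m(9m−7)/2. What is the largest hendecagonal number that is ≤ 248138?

247690

Solve n(9n−7)/2 ≤ 248138 for integer n.
n = 235 gives 247690 ≤ 248138, while n = 236 gives 249806 > 248138; so the answer is 247690.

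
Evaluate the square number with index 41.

1681

The 41st square number is n² with n = 41.
41² = 1681.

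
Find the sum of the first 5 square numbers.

Σ_{i=1}^{5} i² = 5·6·11/6 = 55.

55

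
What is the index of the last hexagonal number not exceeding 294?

12

Solve n(2n−1) ≤ 294 for integer n.
n = 12 gives 276 ≤ 294, while n = 13 gives 325 > 294; so the answer is index 12.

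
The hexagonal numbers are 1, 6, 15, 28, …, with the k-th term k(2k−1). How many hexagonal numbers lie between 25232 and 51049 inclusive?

48

The n-th hexagonal number is n(2n−1).
Smallest index with value ≥ 25232: n = 113 (giving 25425).
Largest index with value ≤ 51049: n = 160 (giving 51040).
Indices 113 through 160: 48 terms.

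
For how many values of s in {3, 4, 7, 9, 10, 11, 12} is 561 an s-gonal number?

s = 3: P(3, 33) = 561. ✓
s = 4: P(4, 23) = 529 and P(4, 24) = 576; 561 is not s-gonal.
s = 7: P(7, 15) = 540 and P(7, 16) = 616; 561 is not s-gonal.
s = 9: P(9, 13) = 559 and P(9, 14) = 651; 561 is not s-gonal.
s = 10: P(10, 12) = 540 and P(10, 13) = 637; 561 is not s-gonal.
s = 11: P(11, 11) = 506 and P(11, 12) = 606; 561 is not s-gonal.
s = 12: P(12, 11) = 561. ✓
Hits: s ∈ {3, 12} → 2.

2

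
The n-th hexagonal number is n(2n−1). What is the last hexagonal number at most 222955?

222778

Solve n(2n−1) ≤ 222955 for integer n.
n = 334 gives 222778 ≤ 222955, while n = 335 gives 224115 > 222955; so the answer is 222778.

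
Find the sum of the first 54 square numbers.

53955

Σ_{i=1}^{54} i² = 54·55·109/6 = 53955.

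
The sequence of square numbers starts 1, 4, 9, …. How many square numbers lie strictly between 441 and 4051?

The n-th square number is n².
Smallest index with value > 441: n = 22 (giving 484).
Largest index with value < 4051: n = 63 (giving 3969).
Indices 22 through 63: 42 terms.

42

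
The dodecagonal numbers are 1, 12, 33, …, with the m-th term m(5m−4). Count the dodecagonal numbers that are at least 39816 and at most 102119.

The n-th dodecagonal number is n(5n−4).
Smallest index with value ≥ 39816: n = 90 (giving 40140).
Largest index with value ≤ 102119: n = 143 (giving 101673).
Indices 90 through 143: 54 terms.

54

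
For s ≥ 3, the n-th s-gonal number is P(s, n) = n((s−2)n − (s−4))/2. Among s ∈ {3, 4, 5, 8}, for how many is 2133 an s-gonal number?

1

s = 3: P(3, 64) = 2080 and P(3, 65) = 2145; 2133 is not s-gonal.
s = 4: P(4, 46) = 2116 and P(4, 47) = 2209; 2133 is not s-gonal.
s = 5: P(5, 37) = 2035 and P(5, 38) = 2147; 2133 is not s-gonal.
s = 8: P(8, 27) = 2133. ✓
Hits: s ∈ {8} → 1.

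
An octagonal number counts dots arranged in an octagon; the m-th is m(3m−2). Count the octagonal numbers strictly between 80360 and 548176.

263

The n-th octagonal number is n(3n−2).
Smallest index with value > 80360: n = 165 (giving 81345).
Largest index with value < 548176: n = 427 (giving 546133).
Indices 165 through 427: 263 terms.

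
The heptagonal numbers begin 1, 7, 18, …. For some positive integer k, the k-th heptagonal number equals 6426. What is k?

Set n(5n−3)/2 = 6426, giving 5n² − 3n − 12852 = 0.
The discriminant is 9 + 40·6426 = 257049, and √257049 = 507.
So n = (3 + 507) / 10 = 510/10 = 51.
Check: 51·(5·51 − 3)/2 = 6426. ✓

51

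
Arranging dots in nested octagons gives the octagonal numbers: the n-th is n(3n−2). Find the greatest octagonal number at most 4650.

Solve n(3n−2) ≤ 4650 for integer n.
n = 39 gives 4485 ≤ 4650, while n = 40 gives 4720 > 4650; so the answer is 4485.

4485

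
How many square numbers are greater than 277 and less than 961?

The n-th square number is n².
Smallest index with value > 277: n = 17 (giving 289).
Largest index with value < 961: n = 30 (giving 900).
Indices 17 through 30: 14 terms.

14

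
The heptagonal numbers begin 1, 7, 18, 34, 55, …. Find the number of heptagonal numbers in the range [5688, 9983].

16

The n-th heptagonal number is n(5n−3)/2.
Smallest index with value ≥ 5688: n = 48 (giving 5688).
Largest index with value ≤ 9983: n = 63 (giving 9828).
Indices 48 through 63: 16 terms.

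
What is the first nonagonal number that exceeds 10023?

10071

Solve n(7n−5)/2 > 10023 for integer n.
The largest n with value ≤ 10023 is 53 (since 9699 ≤ 10023 < 10071), so the first above is n = 54, value 10071.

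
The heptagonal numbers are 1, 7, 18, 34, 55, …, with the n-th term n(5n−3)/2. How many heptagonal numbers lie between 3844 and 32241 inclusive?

74

The n-th heptagonal number is n(5n−3)/2.
Smallest index with value ≥ 3844: n = 40 (giving 3940).
Largest index with value ≤ 32241: n = 113 (giving 31753).
Indices 40 through 113: 74 terms.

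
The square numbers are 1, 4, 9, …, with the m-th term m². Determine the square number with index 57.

The 57th square number is n² with n = 57.
57² = 3249.

3249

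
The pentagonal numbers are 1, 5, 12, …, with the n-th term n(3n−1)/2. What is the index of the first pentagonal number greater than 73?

8

Solve n(3n−1)/2 > 73 for integer n.
The largest n with value ≤ 73 is 7 (since 70 ≤ 73 < 92), so the first above is n = 8, value 92.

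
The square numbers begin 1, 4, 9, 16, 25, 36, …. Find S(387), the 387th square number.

The 387th square number is n² with n = 387.
387² = 149769.

149769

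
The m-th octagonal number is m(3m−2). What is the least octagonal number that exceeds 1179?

1281

Solve n(3n−2) > 1179 for integer n.
The largest n with value ≤ 1179 is 20 (since 1160 ≤ 1179 < 1281), so the first above is n = 21, value 1281.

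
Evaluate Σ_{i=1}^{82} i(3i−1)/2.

279046

Σ i(3i−1)/2 = (3Σi² − Σi) / 2 over i = 1..82.
Σi = 3403 and Σi² = 187165.
(3·187165 − 1·3403) / 2 = 558092/2 = 279046.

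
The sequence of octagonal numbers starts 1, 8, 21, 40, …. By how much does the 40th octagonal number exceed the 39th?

Consecutive octagonal numbers differ by 6n − 5: here 6·40 − 5 = 235.

235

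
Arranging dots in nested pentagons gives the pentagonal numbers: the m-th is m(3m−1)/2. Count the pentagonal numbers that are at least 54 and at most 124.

The n-th pentagonal number is n(3n−1)/2.
Smallest index with value ≥ 54: n = 7 (giving 70).
Largest index with value ≤ 124: n = 9 (giving 117).
Indices 7 through 9: 3 terms.

3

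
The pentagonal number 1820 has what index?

Set n(3n−1)/2 = 1820, giving 3n² − n − 3640 = 0.
The discriminant is 1 + 24·1820 = 43681, and √43681 = 209.
So n = (1 + 209) / 6 = 210/6 = 35.

35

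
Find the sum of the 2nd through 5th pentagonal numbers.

Σ i(3i−1)/2 = (3Σi² − Σi) / 2 over i = 2..5.
Σi = 15 − 1 = 14 and Σi² = 55 − 1 = 54.
(3·54 − 1·14) / 2 = 148/2 = 74.

74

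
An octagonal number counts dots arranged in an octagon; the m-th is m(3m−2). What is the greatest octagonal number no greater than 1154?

1045

Solve n(3n−2) ≤ 1154 for integer n.
n = 19 gives 1045 ≤ 1154, while n = 20 gives 1160 > 1154; so the answer is 1045.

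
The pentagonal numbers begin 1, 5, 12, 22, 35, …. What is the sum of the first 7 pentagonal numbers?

196

Σ i(3i−1)/2 = (3Σi² − Σi) / 2 over i = 1..7.
Σi = 28 and Σi² = 140.
(3·140 − 1·28) / 2 = 392/2 = 196.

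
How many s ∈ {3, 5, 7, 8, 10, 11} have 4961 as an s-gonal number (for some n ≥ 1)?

s = 3: P(3, 99) = 4950 and P(3, 100) = 5050; 4961 is not s-gonal.
s = 5: P(5, 57) = 4845 and P(5, 58) = 5017; 4961 is not s-gonal.
s = 7: P(7, 44) = 4774 and P(7, 45) = 4995; 4961 is not s-gonal.
s = 8: P(8, 41) = 4961. ✓
s = 10: P(10, 35) = 4795 and P(10, 36) = 5076; 4961 is not s-gonal.
s = 11: P(11, 33) = 4785 and P(11, 34) = 5083; 4961 is not s-gonal.
Hits: s ∈ {8} → 1.

1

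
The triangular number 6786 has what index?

116

Set n(n+1)/2 = 6786, giving n² + n − 13572 = 0.
The discriminant is 1 + 8·6786 = 54289, and √54289 = 233.
So n = (-1 + 233) / 2 = 232/2 = 116.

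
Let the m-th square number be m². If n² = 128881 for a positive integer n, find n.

359

We need n² = 128881, so n = √128881 = 359.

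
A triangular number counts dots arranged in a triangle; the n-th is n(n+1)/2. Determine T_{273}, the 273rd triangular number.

37401

The 273rd triangular number is n(n+1)/2 with n = 273.
273·274/2 = 74802/2 = 37401.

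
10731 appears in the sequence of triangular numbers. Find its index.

146

Set n(n+1)/2 = 10731, giving n² + n − 21462 = 0.
The discriminant is 1 + 8·10731 = 85849, and √85849 = 293.
So n = (-1 + 293) / 2 = 292/2 = 146.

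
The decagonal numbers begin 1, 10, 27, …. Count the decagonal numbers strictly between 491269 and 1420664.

246

The n-th decagonal number is n(4n−3).
Smallest index with value > 491269: n = 351 (giving 491751).
Largest index with value < 1420664: n = 596 (giving 1419076).
Indices 351 through 596: 246 terms.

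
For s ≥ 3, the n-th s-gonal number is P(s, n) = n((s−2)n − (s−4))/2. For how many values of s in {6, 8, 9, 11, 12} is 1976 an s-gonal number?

s = 6: P(6, 31) = 1891 and P(6, 32) = 2016; 1976 is not s-gonal.
s = 8: P(8, 26) = 1976. ✓
s = 9: P(9, 24) = 1956 and P(9, 25) = 2125; 1976 is not s-gonal.
s = 11: P(11, 21) = 1911 and P(11, 22) = 2101; 1976 is not s-gonal.
s = 12: P(12, 20) = 1920 and P(12, 21) = 2121; 1976 is not s-gonal.
Hits: s ∈ {8} → 1.

1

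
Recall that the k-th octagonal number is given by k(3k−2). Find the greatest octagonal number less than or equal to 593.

Solve n(3n−2) ≤ 593 for integer n.
n = 14 gives 560 ≤ 593, while n = 15 gives 645 > 593; so the answer is 560.

560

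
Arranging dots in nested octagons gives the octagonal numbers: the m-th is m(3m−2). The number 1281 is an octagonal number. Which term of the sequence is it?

21

Set n(3n−2) = 1281, giving 3n² − 2n − 1281 = 0.
The discriminant is 4 + 12·1281 = 15376, and √15376 = 124.
So n = (2 + 124) / 6 = 126/6 = 21.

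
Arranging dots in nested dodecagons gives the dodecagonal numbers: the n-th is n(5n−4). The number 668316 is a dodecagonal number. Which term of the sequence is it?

Set n(5n−4) = 668316, giving 5n² − 4n − 668316 = 0.
The discriminant is 16 + 20·668316 = 13366336, and √13366336 = 3656.
So n = (4 + 3656) / 10 = 3660/10 = 366.
Check: 366·(5·366 − 4) = 668316. ✓

366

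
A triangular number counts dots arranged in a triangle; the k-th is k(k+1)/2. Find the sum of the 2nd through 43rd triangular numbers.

Σ i(i+1)/2 = (Σi² + Σi) / 2 over i = 2..43.
Σi = 946 − 1 = 945 and Σi² = 27434 − 1 = 27433.
(1·27433 + 1·945) / 2 = 28378/2 = 14189.

14189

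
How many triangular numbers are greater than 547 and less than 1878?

28

The n-th triangular number is n(n+1)/2.
Smallest index with value > 547: n = 33 (giving 561).
Largest index with value < 1878: n = 60 (giving 1830).
Indices 33 through 60: 28 terms.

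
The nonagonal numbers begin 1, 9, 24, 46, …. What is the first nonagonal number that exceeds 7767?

Solve n(7n−5)/2 > 7767 for integer n.
The largest n with value ≤ 7767 is 47 (since 7614 ≤ 7767 < 7944), so the first above is n = 48, value 7944.

7944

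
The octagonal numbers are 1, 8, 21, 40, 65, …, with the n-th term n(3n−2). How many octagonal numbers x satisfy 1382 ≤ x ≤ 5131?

20

The n-th octagonal number is n(3n−2).
Smallest index with value ≥ 1382: n = 22 (giving 1408).
Largest index with value ≤ 5131: n = 41 (giving 4961).
Indices 22 through 41: 20 terms.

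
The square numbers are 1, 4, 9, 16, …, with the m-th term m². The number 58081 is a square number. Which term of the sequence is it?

241

We need n² = 58081, so n = √58081 = 241.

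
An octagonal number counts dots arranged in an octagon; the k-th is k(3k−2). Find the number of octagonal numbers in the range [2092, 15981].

The n-th octagonal number is n(3n−2).
Smallest index with value ≥ 2092: n = 27 (giving 2133).
Largest index with value ≤ 15981: n = 73 (giving 15841).
Indices 27 through 73: 47 terms.

47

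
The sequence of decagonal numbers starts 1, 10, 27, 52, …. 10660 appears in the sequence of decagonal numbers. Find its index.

Set n(4n−3) = 10660, giving 4n² − 3n − 10660 = 0.
The discriminant is 9 + 16·10660 = 170569, and √170569 = 413.
So n = (3 + 413) / 8 = 416/8 = 52.

52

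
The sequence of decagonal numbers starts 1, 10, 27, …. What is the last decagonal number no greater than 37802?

37345

Solve n(4n−3) ≤ 37802 for integer n.
n = 97 gives 37345 ≤ 37802, while n = 98 gives 38122 > 37802; so the answer is 37345.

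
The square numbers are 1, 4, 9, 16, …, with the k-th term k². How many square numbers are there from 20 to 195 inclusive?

9

The n-th square number is n².
Smallest index with value ≥ 20: n = 5 (giving 25).
Largest index with value ≤ 195: n = 13 (giving 169).
Indices 5 through 13: 9 terms.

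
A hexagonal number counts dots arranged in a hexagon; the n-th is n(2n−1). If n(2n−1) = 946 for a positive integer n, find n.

22

Set n(2n−1) = 946, giving 2n² − n − 946 = 0.
The discriminant is 1 + 8·946 = 7569, and √7569 = 87.
So n = (1 + 87) / 4 = 88/4 = 22.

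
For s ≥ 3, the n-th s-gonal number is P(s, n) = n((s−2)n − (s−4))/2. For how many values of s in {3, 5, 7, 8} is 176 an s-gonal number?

2

s = 3: P(3, 18) = 171 and P(3, 19) = 190; 176 is not s-gonal.
s = 5: P(5, 11) = 176. ✓
s = 7: P(7, 8) = 148 and P(7, 9) = 189; 176 is not s-gonal.
s = 8: P(8, 8) = 176. ✓
Hits: s ∈ {5, 8} → 2.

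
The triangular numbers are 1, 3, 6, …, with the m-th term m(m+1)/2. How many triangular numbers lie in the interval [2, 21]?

The n-th triangular number is n(n+1)/2.
Smallest index with value ≥ 2: n = 2 (giving 3).
Largest index with value ≤ 21: n = 6 (giving 21).
Indices 2 through 6: 5 terms.

5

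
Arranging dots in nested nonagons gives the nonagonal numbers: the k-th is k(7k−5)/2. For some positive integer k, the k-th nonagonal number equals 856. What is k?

Set n(7n−5)/2 = 856, giving 7n² − 5n − 1712 = 0.
So n = (5 + 219) / 14 = 224/14 = 16.
Check: 16·(7·16 − 5)/2 = 856. ✓

16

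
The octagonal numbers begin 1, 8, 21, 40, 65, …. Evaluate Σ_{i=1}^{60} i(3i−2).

217770

Σ i(3i−2) = 3Σi² − 2Σi over i = 1..60.
Σi = 1830 and Σi² = 73810.
3·73810 − 2·1830 = 217770.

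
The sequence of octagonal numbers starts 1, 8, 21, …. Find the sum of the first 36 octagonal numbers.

47286

Σ i(3i−2) = 3Σi² − 2Σi over i = 1..36.
Σi = 666 and Σi² = 16206.
3·16206 − 2·666 = 47286.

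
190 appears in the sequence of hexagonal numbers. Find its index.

10

Set n(2n−1) = 190, giving 2n² − n − 190 = 0.
So n = (1 + 39) / 4 = 40/4 = 10.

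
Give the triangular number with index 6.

21

The 6th triangular number is n(n+1)/2 with n = 6.
6·7/2 = 42/2 = 21.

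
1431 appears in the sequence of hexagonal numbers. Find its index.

27

Set n(2n−1) = 1431, giving 2n² − n − 1431 = 0.
The discriminant is 1 + 8·1431 = 11449, and √11449 = 107.
So n = (1 + 107) / 4 = 108/4 = 27.
Check: 27·(2·27 − 1) = 1431. ✓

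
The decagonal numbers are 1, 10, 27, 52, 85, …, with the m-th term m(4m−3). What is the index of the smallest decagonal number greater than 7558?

Solve n(4n−3) > 7558 for integer n.
The largest n with value ≤ 7558 is 43 (since 7267 ≤ 7558 < 7612), so the first above is n = 44, value 7612.

44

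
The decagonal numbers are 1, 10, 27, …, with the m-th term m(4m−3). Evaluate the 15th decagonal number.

855

The 15th decagonal number is n(4n−3) with n = 15.
15·(4·15 − 3) = 15·57 = 855.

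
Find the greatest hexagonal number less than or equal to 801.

Solve n(2n−1) ≤ 801 for integer n.
n = 20 gives 780 ≤ 801, while n = 21 gives 861 > 801; so the answer is 780.

780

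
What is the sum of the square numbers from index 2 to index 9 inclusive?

Σ_{i=2}^{9} i² = 285 − 1 = 284.

284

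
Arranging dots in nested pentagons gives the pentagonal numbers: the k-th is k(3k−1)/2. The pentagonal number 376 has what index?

16

Set n(3n−1)/2 = 376, giving 3n² − n − 752 = 0.
The discriminant is 1 + 24·376 = 9025, and √9025 = 95.
So n = (1 + 95) / 6 = 96/6 = 16.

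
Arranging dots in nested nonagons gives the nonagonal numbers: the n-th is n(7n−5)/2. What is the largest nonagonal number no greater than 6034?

5781

Solve n(7n−5)/2 ≤ 6034 for integer n.
n = 41 gives 5781 ≤ 6034, while n = 42 gives 6069 > 6034; so the answer is 5781.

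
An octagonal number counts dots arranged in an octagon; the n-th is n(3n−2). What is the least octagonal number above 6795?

Solve n(3n−2) > 6795 for integer n.
The largest n with value ≤ 6795 is 47 (since 6533 ≤ 6795 < 6816), so the first above is n = 48, value 6816.

6816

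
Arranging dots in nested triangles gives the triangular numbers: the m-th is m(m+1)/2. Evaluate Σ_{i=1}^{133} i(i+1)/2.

Σ i(i+1)/2 = (Σi² + Σi) / 2 over i = 1..133.
Σi = 8911 and Σi² = 793079.
(1·793079 + 1·8911) / 2 = 801990/2 = 400995.

400995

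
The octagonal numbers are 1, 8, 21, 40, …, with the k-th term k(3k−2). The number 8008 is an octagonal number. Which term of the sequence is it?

Set n(3n−2) = 8008, giving 3n² − 2n − 8008 = 0.
So n = (2 + 310) / 6 = 312/6 = 52.
Check: 52·(3·52 − 2) = 8008. ✓

52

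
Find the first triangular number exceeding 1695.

1711

Solve n(n+1)/2 > 1695 for integer n.
The largest n with value ≤ 1695 is 57 (since 1653 ≤ 1695 < 1711), so the first above is n = 58, value 1711.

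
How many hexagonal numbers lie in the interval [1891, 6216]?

The n-th hexagonal number is n(2n−1).
Smallest index with value ≥ 1891: n = 31 (giving 1891).
Largest index with value ≤ 6216: n = 56 (giving 6216).
Indices 31 through 56: 26 terms.

26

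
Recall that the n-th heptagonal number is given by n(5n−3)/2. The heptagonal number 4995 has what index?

45

Set n(5n−3)/2 = 4995, giving 5n² − 3n − 9990 = 0.
The discriminant is 9 + 40·4995 = 199809, and √199809 = 447.
So n = (3 + 447) / 10 = 450/10 = 45.
Check: 45·(5·45 − 3)/2 = 4995. ✓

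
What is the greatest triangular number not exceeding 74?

66

Solve n(n+1)/2 ≤ 74 for integer n.
n = 11 gives 66 ≤ 74, while n = 12 gives 78 > 74; so the answer is 66.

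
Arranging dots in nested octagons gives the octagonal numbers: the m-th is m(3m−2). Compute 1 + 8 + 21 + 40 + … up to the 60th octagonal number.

Σ i(3i−2) = 3Σi² − 2Σi over i = 1..60.
Σi = 1830 and Σi² = 73810.
3·73810 − 2·1830 = 217770.

217770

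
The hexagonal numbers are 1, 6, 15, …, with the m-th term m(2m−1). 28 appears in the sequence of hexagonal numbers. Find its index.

4

Set n(2n−1) = 28, giving 2n² − n − 28 = 0.
The discriminant is 1 + 8·28 = 225, and √225 = 15.
So n = (1 + 15) / 4 = 16/4 = 4.
Check: 4·(2·4 − 1) = 28. ✓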